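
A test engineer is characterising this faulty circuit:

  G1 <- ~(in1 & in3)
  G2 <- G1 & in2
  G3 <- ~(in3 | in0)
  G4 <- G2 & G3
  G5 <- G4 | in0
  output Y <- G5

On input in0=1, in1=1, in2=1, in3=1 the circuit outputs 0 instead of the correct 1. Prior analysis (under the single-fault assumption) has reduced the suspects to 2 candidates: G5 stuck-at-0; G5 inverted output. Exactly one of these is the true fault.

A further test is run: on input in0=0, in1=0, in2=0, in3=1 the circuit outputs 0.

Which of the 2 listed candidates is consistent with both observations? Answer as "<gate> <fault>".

G5 stuck-at-0

Evaluate each candidate on input in0=0, in1=0, in2=0, in3=1:
  G5 stuck-at-0: G1=1, G2=0, G3=0, G4=0, G5=0 [stuck-at-0] → 0 — matches
  G5 inverted output: G1=1, G2=0, G3=0, G4=0, G5=1 [inverted output] → 1 — eliminated
Only G5 stuck-at-0 reproduces the observed 0.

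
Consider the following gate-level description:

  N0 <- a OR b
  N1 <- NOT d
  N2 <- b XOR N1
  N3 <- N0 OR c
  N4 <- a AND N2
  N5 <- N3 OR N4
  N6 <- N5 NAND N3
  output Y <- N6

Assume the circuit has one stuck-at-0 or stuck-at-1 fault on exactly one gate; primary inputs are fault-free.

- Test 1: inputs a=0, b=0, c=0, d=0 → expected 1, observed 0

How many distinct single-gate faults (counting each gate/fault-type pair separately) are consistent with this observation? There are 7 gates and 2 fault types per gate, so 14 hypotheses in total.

Fault-free: N0=0, N1=1, N2=1, N3=0, N4=0, N5=0, N6=1 → 1. Observed 0.
  N0 stuck-at-0: output 1 ✗
  N0 stuck-at-1: output 0 ✓
  N1 stuck-at-0: output 1 ✗
  N1 stuck-at-1: output 1 ✗
  N2 stuck-at-0: output 1 ✗
  N2 stuck-at-1: output 1 ✗
  N3 stuck-at-0: output 1 ✗
  N3 stuck-at-1: output 0 ✓
  N4 stuck-at-0: output 1 ✗
  N4 stuck-at-1: output 1 ✗
  N5 stuck-at-0: output 1 ✗
  N5 stuck-at-1: output 1 ✗
  N6 stuck-at-0: output 0 ✓
  N6 stuck-at-1: output 1 ✗
Consistent faults: {N0 stuck-at-1, N3 stuck-at-1, N6 stuck-at-0} — 3 in all.

3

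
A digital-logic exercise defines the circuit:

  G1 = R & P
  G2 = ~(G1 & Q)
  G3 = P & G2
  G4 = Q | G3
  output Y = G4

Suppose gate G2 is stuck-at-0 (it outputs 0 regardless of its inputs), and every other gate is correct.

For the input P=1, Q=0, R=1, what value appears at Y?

Propagate with G2 forced: G1=1, G2=0 [stuck-at-0], G3=0, G4=0.
So Y = 0. (Without the fault it would be 1.)

0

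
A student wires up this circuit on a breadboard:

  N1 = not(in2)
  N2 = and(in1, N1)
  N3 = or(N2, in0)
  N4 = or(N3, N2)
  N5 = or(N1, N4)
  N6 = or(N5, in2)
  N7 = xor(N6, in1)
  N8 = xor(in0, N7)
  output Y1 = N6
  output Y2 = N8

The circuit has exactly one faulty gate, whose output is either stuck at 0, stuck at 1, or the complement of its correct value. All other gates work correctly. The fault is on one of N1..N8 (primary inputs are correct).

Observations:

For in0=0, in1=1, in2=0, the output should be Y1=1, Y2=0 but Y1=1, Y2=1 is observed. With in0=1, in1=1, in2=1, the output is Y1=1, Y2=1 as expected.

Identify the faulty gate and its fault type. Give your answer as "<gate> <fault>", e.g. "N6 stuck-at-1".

Fault-free values for test 1 (in0=0, in1=1, in2=0): N1=1, N2=1, N3=1, N4=1, N5=1, N6=1, N7=0, N8=0, giving Y1=1, Y2=0. Observed Y1=1, Y2=1.
Test 1: faults giving observed Y1=1, Y2=1 are {N7 stuck-at-1, N7 inverted output, N8 stuck-at-1, N8 inverted output}.
Test 2 (in0=1, in1=1, in2=1): fault-free N1=0, N2=0, N3=1, N4=1, N5=1, N6=1, N7=0, N8=1 → Y1=1, Y2=1; observed Y1=1, Y2=1. Eliminates N7 stuck-at-1, N7 inverted output, N8 inverted output.
Only N8 stuck-at-1 is consistent with every test.

N8 stuck-at-1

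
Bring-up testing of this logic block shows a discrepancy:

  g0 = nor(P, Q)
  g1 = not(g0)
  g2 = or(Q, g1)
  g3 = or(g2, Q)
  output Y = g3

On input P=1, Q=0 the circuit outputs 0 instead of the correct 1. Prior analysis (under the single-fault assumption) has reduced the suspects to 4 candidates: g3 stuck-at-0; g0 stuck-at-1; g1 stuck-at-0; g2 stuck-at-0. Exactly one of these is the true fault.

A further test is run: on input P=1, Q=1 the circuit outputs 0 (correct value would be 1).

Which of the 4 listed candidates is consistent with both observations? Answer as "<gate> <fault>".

Evaluate each candidate on input P=1, Q=1:
  g3 stuck-at-0: g0=0, g1=1, g2=1, g3=0 [stuck-at-0] → 0 — matches
  g0 stuck-at-1: g0=1 [stuck-at-1], g1=0, g2=1, g3=1 → 1 — eliminated
  g1 stuck-at-0: g0=0, g1=0 [stuck-at-0], g2=1, g3=1 → 1 — eliminated
  g2 stuck-at-0: g0=0, g1=1, g2=0 [stuck-at-0], g3=1 → 1 — eliminated
Only g3 stuck-at-0 reproduces the observed 0.

g3 stuck-at-0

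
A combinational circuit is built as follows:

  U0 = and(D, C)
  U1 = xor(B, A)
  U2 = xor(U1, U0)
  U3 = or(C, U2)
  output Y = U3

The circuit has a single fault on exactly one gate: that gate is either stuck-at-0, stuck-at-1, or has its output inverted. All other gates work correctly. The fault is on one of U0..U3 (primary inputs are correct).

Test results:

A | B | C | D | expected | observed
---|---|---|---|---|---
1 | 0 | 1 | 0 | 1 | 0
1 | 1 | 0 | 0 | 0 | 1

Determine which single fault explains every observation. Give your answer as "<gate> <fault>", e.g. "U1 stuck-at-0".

U3 inverted output

Fault-free values for test 1 (A=1, B=0, C=1, D=0): U0=0, U1=1, U2=1, U3=1, giving Y=1. Observed 0.
Test 1: faults giving observed 0 are {U3 stuck-at-0, U3 inverted output}.
Test 2 (A=1, B=1, C=0, D=0): fault-free U0=0, U1=0, U2=0, U3=0 → 0; observed 1. Eliminates U3 stuck-at-0.
Only U3 inverted output is consistent with every test.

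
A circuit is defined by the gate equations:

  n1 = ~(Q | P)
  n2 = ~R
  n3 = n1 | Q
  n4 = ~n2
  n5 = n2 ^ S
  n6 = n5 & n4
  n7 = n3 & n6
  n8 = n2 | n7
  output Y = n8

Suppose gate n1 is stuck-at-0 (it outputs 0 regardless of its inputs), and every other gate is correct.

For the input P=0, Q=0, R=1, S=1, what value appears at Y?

Propagate with n1 forced: n1=0 [stuck-at-0], n2=0, n3=0, n4=1, n5=1, n6=1, n7=0, n8=0.
So Y = 0. (Without the fault it would be 1.)

0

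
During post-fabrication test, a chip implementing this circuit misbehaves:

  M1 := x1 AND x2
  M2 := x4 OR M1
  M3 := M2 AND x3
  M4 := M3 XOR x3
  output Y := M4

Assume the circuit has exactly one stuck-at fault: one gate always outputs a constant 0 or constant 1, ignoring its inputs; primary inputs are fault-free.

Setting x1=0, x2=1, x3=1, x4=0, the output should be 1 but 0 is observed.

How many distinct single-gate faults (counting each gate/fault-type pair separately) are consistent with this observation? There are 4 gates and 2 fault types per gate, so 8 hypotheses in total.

Fault-free: M1=0, M2=0, M3=0, M4=1 → 1. Observed 0.
  M1 stuck-at-0: output 1 ✗
  M1 stuck-at-1: output 0 ✓
  M2 stuck-at-0: output 1 ✗
  M2 stuck-at-1: output 0 ✓
  M3 stuck-at-0: output 1 ✗
  M3 stuck-at-1: output 0 ✓
  M4 stuck-at-0: output 0 ✓
  M4 stuck-at-1: output 1 ✗
Consistent faults: {M1 stuck-at-1, M2 stuck-at-1, M3 stuck-at-1, M4 stuck-at-0} — 4 in all.

4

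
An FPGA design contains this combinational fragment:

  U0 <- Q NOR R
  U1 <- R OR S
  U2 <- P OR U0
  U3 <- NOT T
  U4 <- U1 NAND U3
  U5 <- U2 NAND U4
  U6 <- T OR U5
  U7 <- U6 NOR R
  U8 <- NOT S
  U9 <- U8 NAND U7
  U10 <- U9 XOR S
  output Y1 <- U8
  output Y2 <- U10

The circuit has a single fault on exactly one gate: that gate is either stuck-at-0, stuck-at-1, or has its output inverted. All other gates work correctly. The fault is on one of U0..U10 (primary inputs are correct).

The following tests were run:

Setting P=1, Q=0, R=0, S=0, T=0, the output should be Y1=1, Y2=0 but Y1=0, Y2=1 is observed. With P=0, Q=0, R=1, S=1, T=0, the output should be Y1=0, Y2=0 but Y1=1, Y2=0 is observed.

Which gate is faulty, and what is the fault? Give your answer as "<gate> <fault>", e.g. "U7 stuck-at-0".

Fault-free values for test 1 (P=1, Q=0, R=0, S=0, T=0): U0=1, U1=0, U2=1, U3=1, U4=1, U5=0, U6=0, U7=1, U8=1, U9=0, U10=0, giving Y1=1, Y2=0. Observed Y1=0, Y2=1.
Test 1: faults giving observed Y1=0, Y2=1 are {U8 stuck-at-0, U8 inverted output}.
Test 2 (P=0, Q=0, R=1, S=1, T=0): fault-free U0=0, U1=1, U2=0, U3=1, U4=0, U5=1, U6=1, U7=0, U8=0, U9=1, U10=0 → Y1=0, Y2=0; observed Y1=1, Y2=0. Eliminates U8 stuck-at-0.
Only U8 inverted output is consistent with every test.

U8 inverted output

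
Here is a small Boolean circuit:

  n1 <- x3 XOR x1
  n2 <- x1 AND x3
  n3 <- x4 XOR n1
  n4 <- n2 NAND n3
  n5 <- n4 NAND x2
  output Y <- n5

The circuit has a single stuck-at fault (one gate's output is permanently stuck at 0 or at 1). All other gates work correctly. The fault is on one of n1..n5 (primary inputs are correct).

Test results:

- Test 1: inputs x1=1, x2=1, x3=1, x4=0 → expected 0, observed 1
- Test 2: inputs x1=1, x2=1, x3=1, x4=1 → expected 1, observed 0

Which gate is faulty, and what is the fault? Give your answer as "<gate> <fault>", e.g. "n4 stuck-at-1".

Fault-free values for test 1 (x1=1, x2=1, x3=1, x4=0): n1=0, n2=1, n3=0, n4=1, n5=0, giving Y=0. Observed 1.
Test 1: faults giving observed 1 are {n1 stuck-at-1, n3 stuck-at-1, n4 stuck-at-0, n5 stuck-at-1}.
Test 2 (x1=1, x2=1, x3=1, x4=1): fault-free n1=0, n2=1, n3=1, n4=0, n5=1 → 1; observed 0. Eliminates n3 stuck-at-1, n4 stuck-at-0, n5 stuck-at-1.
Only n1 stuck-at-1 is consistent with every test.

n1 stuck-at-1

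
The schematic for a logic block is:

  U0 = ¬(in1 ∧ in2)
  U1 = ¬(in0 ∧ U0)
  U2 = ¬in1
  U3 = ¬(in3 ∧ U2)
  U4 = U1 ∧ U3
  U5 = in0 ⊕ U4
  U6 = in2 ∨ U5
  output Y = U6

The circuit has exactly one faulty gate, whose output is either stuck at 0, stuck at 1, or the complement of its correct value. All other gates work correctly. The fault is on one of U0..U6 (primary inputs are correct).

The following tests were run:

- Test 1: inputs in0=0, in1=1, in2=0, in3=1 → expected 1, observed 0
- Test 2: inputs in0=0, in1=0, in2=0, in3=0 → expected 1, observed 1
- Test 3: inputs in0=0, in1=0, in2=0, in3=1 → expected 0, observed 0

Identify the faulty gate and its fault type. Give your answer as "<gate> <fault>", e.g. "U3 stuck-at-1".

U2 stuck-at-1

Fault-free values for test 1 (in0=0, in1=1, in2=0, in3=1): U0=1, U1=1, U2=0, U3=1, U4=1, U5=1, U6=1, giving Y=1. Observed 0.
Test 1: faults giving observed 0 are {U1 stuck-at-0, U1 inverted output, U2 stuck-at-1, U2 inverted output, U3 stuck-at-0, U3 inverted output, U4 stuck-at-0, U4 inverted output, U5 stuck-at-0, U5 inverted output, U6 stuck-at-0, U6 inverted output}.
Test 2 (in0=0, in1=0, in2=0, in3=0): fault-free U0=1, U1=1, U2=1, U3=1, U4=1, U5=1, U6=1 → 1; observed 1. Eliminates U1 stuck-at-0, U1 inverted output, U3 stuck-at-0, U3 inverted output, U4 stuck-at-0, U4 inverted output, U5 stuck-at-0, U5 inverted output, U6 stuck-at-0, U6 inverted output.
Test 3 (in0=0, in1=0, in2=0, in3=1): fault-free U0=1, U1=1, U2=1, U3=0, U4=0, U5=0, U6=0 → 0; observed 0. Eliminates U2 inverted output.
Only U2 stuck-at-1 is consistent with every test.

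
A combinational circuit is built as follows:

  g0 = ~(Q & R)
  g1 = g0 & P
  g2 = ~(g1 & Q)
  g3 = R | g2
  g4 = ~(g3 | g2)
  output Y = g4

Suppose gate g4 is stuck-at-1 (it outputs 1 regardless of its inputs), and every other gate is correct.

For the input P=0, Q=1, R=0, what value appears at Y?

1

Propagate with g4 forced: g0=1, g1=0, g2=1, g3=1, g4=1 [stuck-at-1].
So Y = 1. (Without the fault it would be 0.)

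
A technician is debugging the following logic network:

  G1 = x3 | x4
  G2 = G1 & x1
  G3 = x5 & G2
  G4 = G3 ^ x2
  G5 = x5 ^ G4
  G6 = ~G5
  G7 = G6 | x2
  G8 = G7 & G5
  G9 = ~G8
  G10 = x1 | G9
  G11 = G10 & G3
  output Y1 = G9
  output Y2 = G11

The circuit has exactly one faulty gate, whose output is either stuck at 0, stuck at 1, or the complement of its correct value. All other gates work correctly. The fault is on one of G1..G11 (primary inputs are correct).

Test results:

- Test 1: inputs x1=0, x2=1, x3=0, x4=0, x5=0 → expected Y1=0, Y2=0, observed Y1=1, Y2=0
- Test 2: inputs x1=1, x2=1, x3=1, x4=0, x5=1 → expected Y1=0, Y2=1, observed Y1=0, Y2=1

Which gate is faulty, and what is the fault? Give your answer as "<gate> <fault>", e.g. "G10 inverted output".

G4 stuck-at-0

Fault-free values for test 1 (x1=0, x2=1, x3=0, x4=0, x5=0): G1=0, G2=0, G3=0, G4=1, G5=1, G6=0, G7=1, G8=1, G9=0, G10=0, G11=0, giving Y1=0, Y2=0. Observed Y1=1, Y2=0.
Test 1: faults giving observed Y1=1, Y2=0 are {G4 stuck-at-0, G4 inverted output, G5 stuck-at-0, G5 inverted output, G7 stuck-at-0, G7 inverted output, G8 stuck-at-0, G8 inverted output, G9 stuck-at-1, G9 inverted output}.
Test 2 (x1=1, x2=1, x3=1, x4=0, x5=1): fault-free G1=1, G2=1, G3=1, G4=0, G5=1, G6=0, G7=1, G8=1, G9=0, G10=1, G11=1 → Y1=0, Y2=1; observed Y1=0, Y2=1. Eliminates G4 inverted output, G5 stuck-at-0, G5 inverted output, G7 stuck-at-0, G7 inverted output, G8 stuck-at-0, G8 inverted output, G9 stuck-at-1, G9 inverted output.
Only G4 stuck-at-0 is consistent with every test.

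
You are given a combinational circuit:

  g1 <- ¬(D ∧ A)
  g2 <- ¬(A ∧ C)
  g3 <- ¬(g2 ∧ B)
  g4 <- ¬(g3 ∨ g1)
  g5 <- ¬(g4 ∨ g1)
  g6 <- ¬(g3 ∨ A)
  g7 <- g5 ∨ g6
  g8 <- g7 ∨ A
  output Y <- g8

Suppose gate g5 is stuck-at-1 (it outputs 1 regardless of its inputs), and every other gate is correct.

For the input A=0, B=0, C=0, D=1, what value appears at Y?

Propagate with g5 forced: g1=1, g2=1, g3=1, g4=0, g5=1 [stuck-at-1], g6=0, g7=1, g8=1.
So Y = 1. (Without the fault it would be 0.)

1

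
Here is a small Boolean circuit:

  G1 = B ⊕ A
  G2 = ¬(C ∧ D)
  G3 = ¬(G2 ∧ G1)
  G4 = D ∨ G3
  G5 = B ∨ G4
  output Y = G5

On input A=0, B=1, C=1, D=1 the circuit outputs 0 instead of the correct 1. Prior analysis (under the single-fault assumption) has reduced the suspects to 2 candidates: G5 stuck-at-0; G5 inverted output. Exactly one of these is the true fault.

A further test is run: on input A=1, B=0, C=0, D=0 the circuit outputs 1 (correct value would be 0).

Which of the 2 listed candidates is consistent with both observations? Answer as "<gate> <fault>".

G5 inverted output

Evaluate each candidate on input A=1, B=0, C=0, D=0:
  G5 stuck-at-0: G1=1, G2=1, G3=0, G4=0, G5=0 [stuck-at-0] → 0 — eliminated
  G5 inverted output: G1=1, G2=1, G3=0, G4=0, G5=1 [inverted output] → 1 — matches
Only G5 inverted output reproduces the observed 1.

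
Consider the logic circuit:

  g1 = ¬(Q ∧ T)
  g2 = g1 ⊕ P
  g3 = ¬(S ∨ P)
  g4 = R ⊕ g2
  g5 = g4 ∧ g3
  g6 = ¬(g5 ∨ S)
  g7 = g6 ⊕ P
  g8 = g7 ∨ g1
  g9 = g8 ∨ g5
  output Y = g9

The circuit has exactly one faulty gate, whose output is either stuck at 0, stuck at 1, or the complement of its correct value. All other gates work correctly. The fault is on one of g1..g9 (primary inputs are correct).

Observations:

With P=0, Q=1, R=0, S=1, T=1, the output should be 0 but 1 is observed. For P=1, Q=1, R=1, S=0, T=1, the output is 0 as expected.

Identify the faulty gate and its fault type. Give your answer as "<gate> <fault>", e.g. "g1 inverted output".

Fault-free values for test 1 (P=0, Q=1, R=0, S=1, T=1): g1=0, g2=0, g3=0, g4=0, g5=0, g6=0, g7=0, g8=0, g9=0, giving Y=0. Observed 1.
Test 1: faults giving observed 1 are {g1 stuck-at-1, g1 inverted output, g5 stuck-at-1, g5 inverted output, g6 stuck-at-1, g6 inverted output, g7 stuck-at-1, g7 inverted output, g8 stuck-at-1, g8 inverted output, g9 stuck-at-1, g9 inverted output}.
Test 2 (P=1, Q=1, R=1, S=0, T=1): fault-free g1=0, g2=1, g3=0, g4=0, g5=0, g6=1, g7=0, g8=0, g9=0 → 0; observed 0. Eliminates g1 stuck-at-1, g1 inverted output, g5 stuck-at-1, g5 inverted output, g6 inverted output, g7 stuck-at-1, g7 inverted output, g8 stuck-at-1, g8 inverted output, g9 stuck-at-1, g9 inverted output.
Only g6 stuck-at-1 is consistent with every test.

g6 stuck-at-1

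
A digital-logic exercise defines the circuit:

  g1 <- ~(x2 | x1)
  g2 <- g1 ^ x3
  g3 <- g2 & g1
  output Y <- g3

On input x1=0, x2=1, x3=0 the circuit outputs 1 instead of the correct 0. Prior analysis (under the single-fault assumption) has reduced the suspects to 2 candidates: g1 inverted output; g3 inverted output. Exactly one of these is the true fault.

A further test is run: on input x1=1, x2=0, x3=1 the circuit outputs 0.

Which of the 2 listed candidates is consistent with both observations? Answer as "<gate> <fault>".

g1 inverted output

Evaluate each candidate on input x1=1, x2=0, x3=1:
  g1 inverted output: g1=1 [inverted output], g2=0, g3=0 → 0 — matches
  g3 inverted output: g1=0, g2=1, g3=1 [inverted output] → 1 — eliminated
Only g1 inverted output reproduces the observed 0.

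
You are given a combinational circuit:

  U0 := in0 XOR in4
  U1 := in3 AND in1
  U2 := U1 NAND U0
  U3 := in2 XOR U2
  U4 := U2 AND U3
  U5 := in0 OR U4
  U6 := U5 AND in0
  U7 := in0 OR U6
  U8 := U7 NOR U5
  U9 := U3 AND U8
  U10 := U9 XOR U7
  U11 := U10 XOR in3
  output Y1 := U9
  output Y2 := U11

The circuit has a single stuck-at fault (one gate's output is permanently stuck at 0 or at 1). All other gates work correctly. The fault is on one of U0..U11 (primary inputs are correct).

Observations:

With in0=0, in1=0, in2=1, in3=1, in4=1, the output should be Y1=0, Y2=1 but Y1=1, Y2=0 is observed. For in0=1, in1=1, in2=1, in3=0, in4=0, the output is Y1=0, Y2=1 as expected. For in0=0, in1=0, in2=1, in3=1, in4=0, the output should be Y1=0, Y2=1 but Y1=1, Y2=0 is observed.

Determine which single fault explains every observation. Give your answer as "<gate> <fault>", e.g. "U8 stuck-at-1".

Fault-free values for test 1 (in0=0, in1=0, in2=1, in3=1, in4=1): U0=1, U1=0, U2=1, U3=0, U4=0, U5=0, U6=0, U7=0, U8=1, U9=0, U10=0, U11=1, giving Y1=0, Y2=1. Observed Y1=1, Y2=0.
Test 1: faults giving observed Y1=1, Y2=0 are {U1 stuck-at-1, U2 stuck-at-0, U9 stuck-at-1}.
Test 2 (in0=1, in1=1, in2=1, in3=0, in4=0): fault-free U0=1, U1=0, U2=1, U3=0, U4=0, U5=1, U6=1, U7=1, U8=0, U9=0, U10=1, U11=1 → Y1=0, Y2=1; observed Y1=0, Y2=1. Eliminates U9 stuck-at-1.
Test 3 (in0=0, in1=0, in2=1, in3=1, in4=0): fault-free U0=0, U1=0, U2=1, U3=0, U4=0, U5=0, U6=0, U7=0, U8=1, U9=0, U10=0, U11=1 → Y1=0, Y2=1; observed Y1=1, Y2=0. Eliminates U1 stuck-at-1.
Only U2 stuck-at-0 is consistent with every test.

U2 stuck-at-0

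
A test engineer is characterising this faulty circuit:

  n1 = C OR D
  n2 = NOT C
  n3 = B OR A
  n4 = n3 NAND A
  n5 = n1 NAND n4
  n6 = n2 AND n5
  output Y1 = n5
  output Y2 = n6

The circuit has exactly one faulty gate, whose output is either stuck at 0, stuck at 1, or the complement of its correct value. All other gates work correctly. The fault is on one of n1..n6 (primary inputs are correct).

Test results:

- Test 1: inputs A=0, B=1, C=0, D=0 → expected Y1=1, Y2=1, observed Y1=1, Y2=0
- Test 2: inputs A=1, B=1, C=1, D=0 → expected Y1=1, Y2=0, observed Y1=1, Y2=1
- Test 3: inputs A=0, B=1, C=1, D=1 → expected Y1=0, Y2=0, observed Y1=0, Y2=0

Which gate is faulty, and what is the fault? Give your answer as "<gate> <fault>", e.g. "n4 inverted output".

n2 inverted output

Fault-free values for test 1 (A=0, B=1, C=0, D=0): n1=0, n2=1, n3=1, n4=1, n5=1, n6=1, giving Y1=1, Y2=1. Observed Y1=1, Y2=0.
Test 1: faults giving observed Y1=1, Y2=0 are {n2 stuck-at-0, n2 inverted output, n6 stuck-at-0, n6 inverted output}.
Test 2 (A=1, B=1, C=1, D=0): fault-free n1=1, n2=0, n3=1, n4=0, n5=1, n6=0 → Y1=1, Y2=0; observed Y1=1, Y2=1. Eliminates n2 stuck-at-0, n6 stuck-at-0.
Test 3 (A=0, B=1, C=1, D=1): fault-free n1=1, n2=0, n3=1, n4=1, n5=0, n6=0 → Y1=0, Y2=0; observed Y1=0, Y2=0. Eliminates n6 inverted output.
Only n2 inverted output is consistent with every test.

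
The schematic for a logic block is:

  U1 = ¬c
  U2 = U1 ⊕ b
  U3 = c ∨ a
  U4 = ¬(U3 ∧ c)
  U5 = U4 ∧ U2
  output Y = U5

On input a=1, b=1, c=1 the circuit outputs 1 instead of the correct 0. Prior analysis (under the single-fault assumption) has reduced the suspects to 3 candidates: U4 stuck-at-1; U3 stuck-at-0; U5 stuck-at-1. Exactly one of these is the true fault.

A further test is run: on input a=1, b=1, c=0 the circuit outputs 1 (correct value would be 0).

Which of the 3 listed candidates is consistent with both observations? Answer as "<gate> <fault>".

U5 stuck-at-1

Evaluate each candidate on input a=1, b=1, c=0:
  U4 stuck-at-1: U1=1, U2=0, U3=1, U4=1 [stuck-at-1], U5=0 → 0 — eliminated
  U3 stuck-at-0: U1=1, U2=0, U3=0 [stuck-at-0], U4=1, U5=0 → 0 — eliminated
  U5 stuck-at-1: U1=1, U2=0, U3=1, U4=1, U5=1 [stuck-at-1] → 1 — matches
Only U5 stuck-at-1 reproduces the observed 1.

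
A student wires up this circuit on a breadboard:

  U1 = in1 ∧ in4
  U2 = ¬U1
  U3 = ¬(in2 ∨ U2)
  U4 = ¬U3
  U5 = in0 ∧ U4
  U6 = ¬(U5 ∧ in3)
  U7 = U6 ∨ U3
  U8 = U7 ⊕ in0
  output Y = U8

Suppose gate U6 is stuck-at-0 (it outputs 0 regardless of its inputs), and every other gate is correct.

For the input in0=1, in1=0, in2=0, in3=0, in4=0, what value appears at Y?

1

Propagate with U6 forced: U1=0, U2=1, U3=0, U4=1, U5=1, U6=0 [stuck-at-0], U7=0, U8=1.
So Y = 1. (Without the fault it would be 0.)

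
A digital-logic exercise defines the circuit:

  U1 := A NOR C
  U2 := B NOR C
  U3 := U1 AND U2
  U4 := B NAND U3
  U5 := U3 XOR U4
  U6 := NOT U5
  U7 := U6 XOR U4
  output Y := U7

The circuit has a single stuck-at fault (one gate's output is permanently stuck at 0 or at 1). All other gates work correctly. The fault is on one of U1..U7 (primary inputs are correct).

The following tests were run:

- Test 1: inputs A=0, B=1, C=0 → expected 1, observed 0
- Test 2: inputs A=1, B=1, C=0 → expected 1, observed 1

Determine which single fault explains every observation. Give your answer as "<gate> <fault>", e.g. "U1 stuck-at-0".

U2 stuck-at-1

Fault-free values for test 1 (A=0, B=1, C=0): U1=1, U2=0, U3=0, U4=1, U5=1, U6=0, U7=1, giving Y=1. Observed 0.
Test 1: faults giving observed 0 are {U2 stuck-at-1, U3 stuck-at-1, U5 stuck-at-0, U6 stuck-at-1, U7 stuck-at-0}.
Test 2 (A=1, B=1, C=0): fault-free U1=0, U2=0, U3=0, U4=1, U5=1, U6=0, U7=1 → 1; observed 1. Eliminates U3 stuck-at-1, U5 stuck-at-0, U6 stuck-at-1, U7 stuck-at-0.
Only U2 stuck-at-1 is consistent with every test.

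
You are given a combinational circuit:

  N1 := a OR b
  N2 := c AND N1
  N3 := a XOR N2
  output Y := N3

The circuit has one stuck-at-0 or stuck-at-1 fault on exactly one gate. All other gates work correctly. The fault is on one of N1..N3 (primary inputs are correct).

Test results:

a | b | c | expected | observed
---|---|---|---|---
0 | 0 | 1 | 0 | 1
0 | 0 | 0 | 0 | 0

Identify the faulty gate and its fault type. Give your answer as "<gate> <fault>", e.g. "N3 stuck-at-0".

Fault-free values for test 1 (a=0, b=0, c=1): N1=0, N2=0, N3=0, giving Y=0. Observed 1.
Test 1: faults giving observed 1 are {N1 stuck-at-1, N2 stuck-at-1, N3 stuck-at-1}.
Test 2 (a=0, b=0, c=0): fault-free N1=0, N2=0, N3=0 → 0; observed 0. Eliminates N2 stuck-at-1, N3 stuck-at-1.
Only N1 stuck-at-1 is consistent with every test.

N1 stuck-at-1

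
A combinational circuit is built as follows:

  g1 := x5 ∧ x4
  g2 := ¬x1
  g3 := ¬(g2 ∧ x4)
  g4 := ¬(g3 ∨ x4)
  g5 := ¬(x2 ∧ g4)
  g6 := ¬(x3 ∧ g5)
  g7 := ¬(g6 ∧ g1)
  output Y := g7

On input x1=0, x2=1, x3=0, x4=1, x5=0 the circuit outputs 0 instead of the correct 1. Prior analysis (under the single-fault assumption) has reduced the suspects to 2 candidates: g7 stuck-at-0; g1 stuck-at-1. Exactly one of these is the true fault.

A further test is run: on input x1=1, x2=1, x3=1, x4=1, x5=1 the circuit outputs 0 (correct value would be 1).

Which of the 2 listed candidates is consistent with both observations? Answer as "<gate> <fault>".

g7 stuck-at-0

Evaluate each candidate on input x1=1, x2=1, x3=1, x4=1, x5=1:
  g7 stuck-at-0: g1=1, g2=0, g3=1, g4=0, g5=1, g6=0, g7=0 [stuck-at-0] → 0 — matches
  g1 stuck-at-1: g1=1 [stuck-at-1], g2=0, g3=1, g4=0, g5=1, g6=0, g7=1 → 1 — eliminated
Only g7 stuck-at-0 reproduces the observed 0.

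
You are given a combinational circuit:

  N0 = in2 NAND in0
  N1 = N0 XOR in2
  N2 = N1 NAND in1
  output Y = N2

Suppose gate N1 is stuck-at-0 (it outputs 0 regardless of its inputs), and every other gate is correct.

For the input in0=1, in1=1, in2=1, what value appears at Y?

1

Propagate with N1 forced: N0=0, N1=0 [stuck-at-0], N2=1.
So Y = 1. (Without the fault it would be 0.)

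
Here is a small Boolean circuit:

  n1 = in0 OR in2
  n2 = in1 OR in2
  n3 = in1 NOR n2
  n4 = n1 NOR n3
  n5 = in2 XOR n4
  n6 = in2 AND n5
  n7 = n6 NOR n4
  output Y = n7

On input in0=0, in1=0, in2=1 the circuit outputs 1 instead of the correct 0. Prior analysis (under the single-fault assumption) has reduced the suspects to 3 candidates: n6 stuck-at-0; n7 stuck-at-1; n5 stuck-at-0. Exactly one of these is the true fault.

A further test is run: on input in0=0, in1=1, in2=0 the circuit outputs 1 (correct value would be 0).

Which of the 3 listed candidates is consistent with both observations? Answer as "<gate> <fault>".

Evaluate each candidate on input in0=0, in1=1, in2=0:
  n6 stuck-at-0: n1=0, n2=1, n3=0, n4=1, n5=1, n6=0 [stuck-at-0], n7=0 → 0 — eliminated
  n7 stuck-at-1: n1=0, n2=1, n3=0, n4=1, n5=1, n6=0, n7=1 [stuck-at-1] → 1 — matches
  n5 stuck-at-0: n1=0, n2=1, n3=0, n4=1, n5=0 [stuck-at-0], n6=0, n7=0 → 0 — eliminated
Only n7 stuck-at-1 reproduces the observed 1.

n7 stuck-at-1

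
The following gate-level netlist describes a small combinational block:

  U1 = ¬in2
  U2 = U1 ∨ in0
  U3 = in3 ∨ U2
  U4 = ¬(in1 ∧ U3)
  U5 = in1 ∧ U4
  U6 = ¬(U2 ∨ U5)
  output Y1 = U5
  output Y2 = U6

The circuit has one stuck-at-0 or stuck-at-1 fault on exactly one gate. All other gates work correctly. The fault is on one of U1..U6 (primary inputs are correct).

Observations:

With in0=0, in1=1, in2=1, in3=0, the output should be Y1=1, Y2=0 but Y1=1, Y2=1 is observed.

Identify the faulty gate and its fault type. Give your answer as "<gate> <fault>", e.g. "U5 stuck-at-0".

U6 stuck-at-1

Fault-free values for test 1 (in0=0, in1=1, in2=1, in3=0): U1=0, U2=0, U3=0, U4=1, U5=1, U6=0, giving Y1=1, Y2=0. Observed Y1=1, Y2=1.
Test 1: faults giving observed Y1=1, Y2=1 are {U6 stuck-at-1}.
Only U6 stuck-at-1 is consistent with every test.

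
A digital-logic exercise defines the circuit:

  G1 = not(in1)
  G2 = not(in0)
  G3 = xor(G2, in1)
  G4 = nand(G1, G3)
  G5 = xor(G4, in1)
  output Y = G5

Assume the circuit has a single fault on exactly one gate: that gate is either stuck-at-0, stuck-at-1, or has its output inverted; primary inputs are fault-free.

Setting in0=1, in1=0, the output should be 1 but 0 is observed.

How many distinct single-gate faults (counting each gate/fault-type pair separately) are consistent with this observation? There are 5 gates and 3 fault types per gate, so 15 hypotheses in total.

8

Fault-free: G1=1, G2=0, G3=0, G4=1, G5=1 → 1. Observed 0.
  G1: none of the 3 fault types match ✗
  G2: stuck-at-1, inverted output ✓; others ✗
  G3: stuck-at-1, inverted output ✓; others ✗
  G4: stuck-at-0, inverted output ✓; others ✗
  G5: stuck-at-0, inverted output ✓; others ✗
Consistent faults: {G2 stuck-at-1, G2 inverted output, G3 stuck-at-1, G3 inverted output, G4 stuck-at-0, G4 inverted output, G5 stuck-at-0, G5 inverted output} — 8 in all.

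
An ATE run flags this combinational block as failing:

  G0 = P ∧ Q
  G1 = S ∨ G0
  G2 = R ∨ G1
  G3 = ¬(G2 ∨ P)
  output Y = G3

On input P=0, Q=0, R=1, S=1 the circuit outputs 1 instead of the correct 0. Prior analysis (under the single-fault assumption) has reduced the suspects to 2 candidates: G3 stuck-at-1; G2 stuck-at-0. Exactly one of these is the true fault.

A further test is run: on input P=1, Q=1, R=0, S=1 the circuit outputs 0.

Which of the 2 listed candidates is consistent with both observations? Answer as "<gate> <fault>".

Evaluate each candidate on input P=1, Q=1, R=0, S=1:
  G3 stuck-at-1: G0=1, G1=1, G2=1, G3=1 [stuck-at-1] → 1 — eliminated
  G2 stuck-at-0: G0=1, G1=1, G2=0 [stuck-at-0], G3=0 → 0 — matches
Only G2 stuck-at-0 reproduces the observed 0.

G2 stuck-at-0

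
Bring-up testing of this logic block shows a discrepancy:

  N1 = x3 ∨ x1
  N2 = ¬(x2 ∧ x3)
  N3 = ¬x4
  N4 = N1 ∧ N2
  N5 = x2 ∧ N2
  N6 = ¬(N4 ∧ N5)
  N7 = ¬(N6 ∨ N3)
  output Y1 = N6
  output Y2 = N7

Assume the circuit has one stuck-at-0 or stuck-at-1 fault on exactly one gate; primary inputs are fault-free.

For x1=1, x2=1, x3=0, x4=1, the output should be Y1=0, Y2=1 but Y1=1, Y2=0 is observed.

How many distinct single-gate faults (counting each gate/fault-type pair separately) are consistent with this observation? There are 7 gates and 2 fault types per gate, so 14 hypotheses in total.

Fault-free: N1=1, N2=1, N3=0, N4=1, N5=1, N6=0, N7=1 → Y1=0, Y2=1. Observed Y1=1, Y2=0.
  N1 stuck-at-0: output Y1=1, Y2=0 ✓
  N1 stuck-at-1: output Y1=0, Y2=1 ✗
  N2 stuck-at-0: output Y1=1, Y2=0 ✓
  N2 stuck-at-1: output Y1=0, Y2=1 ✗
  N3 stuck-at-0: output Y1=0, Y2=1 ✗
  N3 stuck-at-1: output Y1=0, Y2=0 ✗
  N4 stuck-at-0: output Y1=1, Y2=0 ✓
  N4 stuck-at-1: output Y1=0, Y2=1 ✗
  N5 stuck-at-0: output Y1=1, Y2=0 ✓
  N5 stuck-at-1: output Y1=0, Y2=1 ✗
  N6 stuck-at-0: output Y1=0, Y2=1 ✗
  N6 stuck-at-1: output Y1=1, Y2=0 ✓
  N7 stuck-at-0: output Y1=0, Y2=0 ✗
  N7 stuck-at-1: output Y1=0, Y2=1 ✗
Consistent faults: {N1 stuck-at-0, N2 stuck-at-0, N4 stuck-at-0, N5 stuck-at-0, N6 stuck-at-1} — 5 in all.

5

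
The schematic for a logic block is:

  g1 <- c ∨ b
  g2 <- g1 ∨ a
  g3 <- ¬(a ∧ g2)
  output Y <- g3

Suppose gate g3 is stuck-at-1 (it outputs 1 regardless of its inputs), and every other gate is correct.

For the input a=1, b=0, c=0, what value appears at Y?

Propagate with g3 forced: g1=0, g2=1, g3=1 [stuck-at-1].
So Y = 1. (Without the fault it would be 0.)

1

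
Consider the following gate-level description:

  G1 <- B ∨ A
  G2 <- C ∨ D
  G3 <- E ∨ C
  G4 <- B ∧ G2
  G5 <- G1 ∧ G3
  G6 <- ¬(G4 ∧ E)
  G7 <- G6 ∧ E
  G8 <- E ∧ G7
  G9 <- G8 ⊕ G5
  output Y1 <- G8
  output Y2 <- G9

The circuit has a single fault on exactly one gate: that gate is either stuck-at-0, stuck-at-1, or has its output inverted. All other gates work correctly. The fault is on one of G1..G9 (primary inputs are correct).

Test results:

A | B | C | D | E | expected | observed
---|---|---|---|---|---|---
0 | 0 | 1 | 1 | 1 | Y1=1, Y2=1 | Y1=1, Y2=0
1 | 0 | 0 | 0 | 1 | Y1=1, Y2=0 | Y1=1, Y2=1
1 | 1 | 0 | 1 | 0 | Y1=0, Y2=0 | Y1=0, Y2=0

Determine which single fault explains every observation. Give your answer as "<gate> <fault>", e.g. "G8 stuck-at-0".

Fault-free values for test 1 (A=0, B=0, C=1, D=1, E=1): G1=0, G2=1, G3=1, G4=0, G5=0, G6=1, G7=1, G8=1, G9=1, giving Y1=1, Y2=1. Observed Y1=1, Y2=0.
Test 1: faults giving observed Y1=1, Y2=0 are {G1 stuck-at-1, G1 inverted output, G5 stuck-at-1, G5 inverted output, G9 stuck-at-0, G9 inverted output}.
Test 2 (A=1, B=0, C=0, D=0, E=1): fault-free G1=1, G2=0, G3=1, G4=0, G5=1, G6=1, G7=1, G8=1, G9=0 → Y1=1, Y2=0; observed Y1=1, Y2=1. Eliminates G1 stuck-at-1, G5 stuck-at-1, G9 stuck-at-0.
Test 3 (A=1, B=1, C=0, D=1, E=0): fault-free G1=1, G2=1, G3=0, G4=1, G5=0, G6=1, G7=0, G8=0, G9=0 → Y1=0, Y2=0; observed Y1=0, Y2=0. Eliminates G5 inverted output, G9 inverted output.
Only G1 inverted output is consistent with every test.

G1 inverted output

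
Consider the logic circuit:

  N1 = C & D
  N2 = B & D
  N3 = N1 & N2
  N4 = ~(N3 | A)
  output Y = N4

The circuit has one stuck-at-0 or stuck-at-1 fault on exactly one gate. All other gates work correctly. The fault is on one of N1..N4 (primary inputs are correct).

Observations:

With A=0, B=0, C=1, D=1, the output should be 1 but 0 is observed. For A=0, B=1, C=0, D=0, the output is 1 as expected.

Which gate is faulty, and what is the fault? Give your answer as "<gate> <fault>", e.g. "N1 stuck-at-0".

Fault-free values for test 1 (A=0, B=0, C=1, D=1): N1=1, N2=0, N3=0, N4=1, giving Y=1. Observed 0.
Test 1: faults giving observed 0 are {N2 stuck-at-1, N3 stuck-at-1, N4 stuck-at-0}.
Test 2 (A=0, B=1, C=0, D=0): fault-free N1=0, N2=0, N3=0, N4=1 → 1; observed 1. Eliminates N3 stuck-at-1, N4 stuck-at-0.
Only N2 stuck-at-1 is consistent with every test.

N2 stuck-at-1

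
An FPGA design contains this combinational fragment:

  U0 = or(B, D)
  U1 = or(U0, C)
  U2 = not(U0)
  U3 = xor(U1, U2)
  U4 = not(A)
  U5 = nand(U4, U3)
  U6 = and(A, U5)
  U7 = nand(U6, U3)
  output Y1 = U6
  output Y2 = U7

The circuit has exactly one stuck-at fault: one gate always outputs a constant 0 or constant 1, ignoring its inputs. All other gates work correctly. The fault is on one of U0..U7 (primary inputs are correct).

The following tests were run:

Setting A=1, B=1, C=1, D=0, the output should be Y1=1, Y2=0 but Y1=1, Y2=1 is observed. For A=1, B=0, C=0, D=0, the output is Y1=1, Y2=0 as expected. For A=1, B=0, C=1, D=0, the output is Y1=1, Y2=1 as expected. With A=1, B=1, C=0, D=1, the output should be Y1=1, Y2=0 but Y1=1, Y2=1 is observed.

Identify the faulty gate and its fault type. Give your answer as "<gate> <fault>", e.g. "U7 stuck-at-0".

Fault-free values for test 1 (A=1, B=1, C=1, D=0): U0=1, U1=1, U2=0, U3=1, U4=0, U5=1, U6=1, U7=0, giving Y1=1, Y2=0. Observed Y1=1, Y2=1.
Test 1: faults giving observed Y1=1, Y2=1 are {U0 stuck-at-0, U1 stuck-at-0, U2 stuck-at-1, U3 stuck-at-0, U7 stuck-at-1}.
Test 2 (A=1, B=0, C=0, D=0): fault-free U0=0, U1=0, U2=1, U3=1, U4=0, U5=1, U6=1, U7=0 → Y1=1, Y2=0; observed Y1=1, Y2=0. Eliminates U3 stuck-at-0, U7 stuck-at-1.
Test 3 (A=1, B=0, C=1, D=0): fault-free U0=0, U1=1, U2=1, U3=0, U4=0, U5=1, U6=1, U7=1 → Y1=1, Y2=1; observed Y1=1, Y2=1. Eliminates U1 stuck-at-0.
Test 4 (A=1, B=1, C=0, D=1): fault-free U0=1, U1=1, U2=0, U3=1, U4=0, U5=1, U6=1, U7=0 → Y1=1, Y2=0; observed Y1=1, Y2=1. Eliminates U0 stuck-at-0.
Only U2 stuck-at-1 is consistent with every test.

U2 stuck-at-1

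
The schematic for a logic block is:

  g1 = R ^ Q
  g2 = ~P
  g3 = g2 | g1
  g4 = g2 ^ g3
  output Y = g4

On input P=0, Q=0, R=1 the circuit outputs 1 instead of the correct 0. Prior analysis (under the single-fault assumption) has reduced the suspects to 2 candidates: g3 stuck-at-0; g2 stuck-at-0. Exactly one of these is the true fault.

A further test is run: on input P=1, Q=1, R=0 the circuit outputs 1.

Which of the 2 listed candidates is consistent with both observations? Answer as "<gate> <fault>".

g2 stuck-at-0

Evaluate each candidate on input P=1, Q=1, R=0:
  g3 stuck-at-0: g1=1, g2=0, g3=0 [stuck-at-0], g4=0 → 0 — eliminated
  g2 stuck-at-0: g1=1, g2=0 [stuck-at-0], g3=1, g4=1 → 1 — matches
Only g2 stuck-at-0 reproduces the observed 1.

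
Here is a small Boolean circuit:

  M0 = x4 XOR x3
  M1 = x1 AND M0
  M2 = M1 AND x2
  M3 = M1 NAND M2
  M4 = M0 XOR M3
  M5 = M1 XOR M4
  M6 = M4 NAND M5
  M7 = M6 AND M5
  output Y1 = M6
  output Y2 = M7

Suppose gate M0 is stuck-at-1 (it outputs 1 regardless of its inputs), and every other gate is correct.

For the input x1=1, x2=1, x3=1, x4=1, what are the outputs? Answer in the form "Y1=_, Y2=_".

Propagate with M0 forced: M0=1 [stuck-at-1], M1=1, M2=1, M3=0, M4=1, M5=0, M6=1, M7=0.
So the outputs are Y1=1, Y2=0. (Without the fault they would be Y1=0, Y2=0.)

Y1=1, Y2=0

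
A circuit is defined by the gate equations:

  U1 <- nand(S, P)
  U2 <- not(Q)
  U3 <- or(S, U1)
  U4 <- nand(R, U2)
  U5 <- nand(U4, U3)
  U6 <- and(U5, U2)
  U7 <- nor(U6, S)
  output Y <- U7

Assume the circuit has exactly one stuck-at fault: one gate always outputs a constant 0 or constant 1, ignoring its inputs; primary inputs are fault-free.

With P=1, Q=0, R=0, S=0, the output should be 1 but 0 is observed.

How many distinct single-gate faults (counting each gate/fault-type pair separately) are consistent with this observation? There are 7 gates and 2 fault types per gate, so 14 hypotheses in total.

Fault-free: U1=1, U2=1, U3=1, U4=1, U5=0, U6=0, U7=1 → 1. Observed 0.
  U1 stuck-at-0: output 0 ✓
  U1 stuck-at-1: output 1 ✗
  U2 stuck-at-0: output 1 ✗
  U2 stuck-at-1: output 1 ✗
  U3 stuck-at-0: output 0 ✓
  U3 stuck-at-1: output 1 ✗
  U4 stuck-at-0: output 0 ✓
  U4 stuck-at-1: output 1 ✗
  U5 stuck-at-0: output 1 ✗
  U5 stuck-at-1: output 0 ✓
  U6 stuck-at-0: output 1 ✗
  U6 stuck-at-1: output 0 ✓
  U7 stuck-at-0: output 0 ✓
  U7 stuck-at-1: output 1 ✗
Consistent faults: {U1 stuck-at-0, U3 stuck-at-0, U4 stuck-at-0, U5 stuck-at-1, U6 stuck-at-1, U7 stuck-at-0} — 6 in all.

6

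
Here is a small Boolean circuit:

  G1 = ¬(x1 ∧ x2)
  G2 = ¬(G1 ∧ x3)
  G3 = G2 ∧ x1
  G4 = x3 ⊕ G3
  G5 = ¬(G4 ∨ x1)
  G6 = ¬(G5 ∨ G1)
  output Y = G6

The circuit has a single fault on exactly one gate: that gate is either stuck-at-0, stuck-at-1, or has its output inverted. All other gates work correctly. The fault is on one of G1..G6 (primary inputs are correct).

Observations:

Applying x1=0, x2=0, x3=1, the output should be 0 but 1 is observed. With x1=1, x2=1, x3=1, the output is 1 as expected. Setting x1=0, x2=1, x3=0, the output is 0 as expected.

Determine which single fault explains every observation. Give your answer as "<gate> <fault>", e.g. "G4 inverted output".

Fault-free values for test 1 (x1=0, x2=0, x3=1): G1=1, G2=0, G3=0, G4=1, G5=0, G6=0, giving Y=0. Observed 1.
Test 1: faults giving observed 1 are {G1 stuck-at-0, G1 inverted output, G6 stuck-at-1, G6 inverted output}.
Test 2 (x1=1, x2=1, x3=1): fault-free G1=0, G2=1, G3=1, G4=0, G5=0, G6=1 → 1; observed 1. Eliminates G1 inverted output, G6 inverted output.
Test 3 (x1=0, x2=1, x3=0): fault-free G1=1, G2=1, G3=0, G4=0, G5=1, G6=0 → 0; observed 0. Eliminates G6 stuck-at-1.
Only G1 stuck-at-0 is consistent with every test.

G1 stuck-at-0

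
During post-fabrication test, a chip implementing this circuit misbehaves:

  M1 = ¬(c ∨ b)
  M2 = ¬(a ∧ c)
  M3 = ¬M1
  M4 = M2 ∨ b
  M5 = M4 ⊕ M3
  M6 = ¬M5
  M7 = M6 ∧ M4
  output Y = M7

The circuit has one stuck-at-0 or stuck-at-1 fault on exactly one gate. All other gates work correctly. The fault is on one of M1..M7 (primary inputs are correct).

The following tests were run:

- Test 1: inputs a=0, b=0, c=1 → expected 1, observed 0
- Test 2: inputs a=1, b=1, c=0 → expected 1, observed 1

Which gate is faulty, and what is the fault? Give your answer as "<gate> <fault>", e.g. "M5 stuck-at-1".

M2 stuck-at-0

Fault-free values for test 1 (a=0, b=0, c=1): M1=0, M2=1, M3=1, M4=1, M5=0, M6=1, M7=1, giving Y=1. Observed 0.
Test 1: faults giving observed 0 are {M1 stuck-at-1, M2 stuck-at-0, M3 stuck-at-0, M4 stuck-at-0, M5 stuck-at-1, M6 stuck-at-0, M7 stuck-at-0}.
Test 2 (a=1, b=1, c=0): fault-free M1=0, M2=1, M3=1, M4=1, M5=0, M6=1, M7=1 → 1; observed 1. Eliminates M1 stuck-at-1, M3 stuck-at-0, M4 stuck-at-0, M5 stuck-at-1, M6 stuck-at-0, M7 stuck-at-0.
Only M2 stuck-at-0 is consistent with every test.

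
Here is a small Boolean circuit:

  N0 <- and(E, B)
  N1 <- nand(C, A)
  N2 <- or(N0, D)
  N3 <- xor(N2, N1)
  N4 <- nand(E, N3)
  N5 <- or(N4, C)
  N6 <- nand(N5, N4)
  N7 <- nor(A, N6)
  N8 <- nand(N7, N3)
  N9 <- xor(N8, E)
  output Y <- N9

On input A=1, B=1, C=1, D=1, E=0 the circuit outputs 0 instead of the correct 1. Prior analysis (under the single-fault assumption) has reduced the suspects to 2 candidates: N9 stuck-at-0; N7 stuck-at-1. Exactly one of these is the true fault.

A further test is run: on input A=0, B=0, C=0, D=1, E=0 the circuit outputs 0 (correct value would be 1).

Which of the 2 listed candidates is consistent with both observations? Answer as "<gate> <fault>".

N9 stuck-at-0

Evaluate each candidate on input A=0, B=0, C=0, D=1, E=0:
  N9 stuck-at-0: N0=0, N1=1, N2=1, N3=0, N4=1, N5=1, N6=0, N7=1, N8=1, N9=0 [stuck-at-0] → 0 — matches
  N7 stuck-at-1: N0=0, N1=1, N2=1, N3=0, N4=1, N5=1, N6=0, N7=1 [stuck-at-1], N8=1, N9=1 → 1 — eliminated
Only N9 stuck-at-0 reproduces the observed 0.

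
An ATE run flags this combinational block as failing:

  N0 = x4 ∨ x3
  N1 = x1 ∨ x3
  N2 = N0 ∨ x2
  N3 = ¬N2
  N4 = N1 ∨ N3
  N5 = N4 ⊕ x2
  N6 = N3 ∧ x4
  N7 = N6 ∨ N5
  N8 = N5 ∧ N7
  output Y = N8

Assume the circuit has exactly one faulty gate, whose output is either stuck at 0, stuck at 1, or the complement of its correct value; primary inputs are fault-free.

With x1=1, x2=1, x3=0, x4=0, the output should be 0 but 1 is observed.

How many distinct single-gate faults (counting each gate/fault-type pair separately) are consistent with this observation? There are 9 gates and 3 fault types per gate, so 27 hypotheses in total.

8

Fault-free: N0=0, N1=1, N2=1, N3=0, N4=1, N5=0, N6=0, N7=0, N8=0 → 0. Observed 1.
  N0: none of the 3 fault types match ✗
  N1: stuck-at-0, inverted output ✓; others ✗
  N2: none of the 3 fault types match ✗
  N3: none of the 3 fault types match ✗
  N4: stuck-at-0, inverted output ✓; others ✗
  N5: stuck-at-1, inverted output ✓; others ✗
  N6: none of the 3 fault types match ✗
  N7: none of the 3 fault types match ✗
  N8: stuck-at-1, inverted output ✓; others ✗
Consistent faults: {N1 stuck-at-0, N1 inverted output, N4 stuck-at-0, N4 inverted output, N5 stuck-at-1, N5 inverted output, N8 stuck-at-1, N8 inverted output} — 8 in all.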